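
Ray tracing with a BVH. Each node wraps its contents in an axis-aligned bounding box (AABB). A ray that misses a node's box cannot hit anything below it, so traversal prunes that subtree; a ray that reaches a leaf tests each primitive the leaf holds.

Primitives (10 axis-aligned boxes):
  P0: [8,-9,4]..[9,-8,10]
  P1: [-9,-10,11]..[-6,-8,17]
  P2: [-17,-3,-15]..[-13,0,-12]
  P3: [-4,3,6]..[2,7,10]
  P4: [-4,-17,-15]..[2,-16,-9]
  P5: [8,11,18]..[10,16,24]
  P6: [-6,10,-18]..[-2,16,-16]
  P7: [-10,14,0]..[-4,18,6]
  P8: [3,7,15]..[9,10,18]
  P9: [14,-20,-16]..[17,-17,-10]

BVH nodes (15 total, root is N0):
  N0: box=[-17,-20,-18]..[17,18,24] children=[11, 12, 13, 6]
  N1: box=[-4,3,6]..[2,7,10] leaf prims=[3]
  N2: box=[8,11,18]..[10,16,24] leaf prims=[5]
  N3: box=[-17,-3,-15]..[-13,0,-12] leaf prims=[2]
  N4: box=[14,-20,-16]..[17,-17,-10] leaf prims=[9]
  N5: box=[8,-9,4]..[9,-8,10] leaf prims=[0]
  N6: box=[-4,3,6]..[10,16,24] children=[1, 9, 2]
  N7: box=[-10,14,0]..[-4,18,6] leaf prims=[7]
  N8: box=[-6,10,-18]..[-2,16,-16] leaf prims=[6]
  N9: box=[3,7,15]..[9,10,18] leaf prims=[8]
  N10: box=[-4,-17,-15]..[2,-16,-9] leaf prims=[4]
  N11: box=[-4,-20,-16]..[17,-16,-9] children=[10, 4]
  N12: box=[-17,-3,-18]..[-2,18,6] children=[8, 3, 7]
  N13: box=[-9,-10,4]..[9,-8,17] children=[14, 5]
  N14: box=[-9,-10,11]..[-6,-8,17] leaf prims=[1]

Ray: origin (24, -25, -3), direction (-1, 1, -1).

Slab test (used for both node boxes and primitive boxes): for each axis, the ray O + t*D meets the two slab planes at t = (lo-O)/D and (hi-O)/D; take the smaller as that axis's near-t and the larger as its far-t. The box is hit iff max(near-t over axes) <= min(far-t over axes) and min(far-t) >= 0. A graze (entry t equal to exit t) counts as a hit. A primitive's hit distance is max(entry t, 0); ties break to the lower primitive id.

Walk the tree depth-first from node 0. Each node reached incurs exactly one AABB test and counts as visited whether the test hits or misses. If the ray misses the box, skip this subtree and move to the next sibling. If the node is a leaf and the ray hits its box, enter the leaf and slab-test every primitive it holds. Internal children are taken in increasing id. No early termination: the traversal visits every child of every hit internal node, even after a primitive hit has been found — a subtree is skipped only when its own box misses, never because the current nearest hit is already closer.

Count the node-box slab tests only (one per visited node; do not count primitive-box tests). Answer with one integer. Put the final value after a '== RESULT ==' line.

Trace the traversal:
N0 x:[7,41] y:[5,43] z:[-27,15] -> hit [7,15], descend [6, 11, 12, 13]
  N6 x:[14,28] y:[28,41] z:[-27,-9] -> miss, prune
  N11 x:[7,28] y:[5,9] z:[6,13] -> hit [7,9], descend [4, 10]
    N4 x:[7,10] y:[5,8] z:[7,13] -> hit [7,8] leaf, test {P9@t=7}
    N10 x:[22,28] y:[8,9] z:[6,12] -> miss, prune
  N12 x:[26,41] y:[22,43] z:[-9,15] -> miss, prune
  N13 x:[15,33] y:[15,17] z:[-20,-7] -> miss, prune

order=[0, 6, 11, 4, 10, 12, 13]  |boxes|=7  |leaves|=1  hit=P9

== RESULT ==
7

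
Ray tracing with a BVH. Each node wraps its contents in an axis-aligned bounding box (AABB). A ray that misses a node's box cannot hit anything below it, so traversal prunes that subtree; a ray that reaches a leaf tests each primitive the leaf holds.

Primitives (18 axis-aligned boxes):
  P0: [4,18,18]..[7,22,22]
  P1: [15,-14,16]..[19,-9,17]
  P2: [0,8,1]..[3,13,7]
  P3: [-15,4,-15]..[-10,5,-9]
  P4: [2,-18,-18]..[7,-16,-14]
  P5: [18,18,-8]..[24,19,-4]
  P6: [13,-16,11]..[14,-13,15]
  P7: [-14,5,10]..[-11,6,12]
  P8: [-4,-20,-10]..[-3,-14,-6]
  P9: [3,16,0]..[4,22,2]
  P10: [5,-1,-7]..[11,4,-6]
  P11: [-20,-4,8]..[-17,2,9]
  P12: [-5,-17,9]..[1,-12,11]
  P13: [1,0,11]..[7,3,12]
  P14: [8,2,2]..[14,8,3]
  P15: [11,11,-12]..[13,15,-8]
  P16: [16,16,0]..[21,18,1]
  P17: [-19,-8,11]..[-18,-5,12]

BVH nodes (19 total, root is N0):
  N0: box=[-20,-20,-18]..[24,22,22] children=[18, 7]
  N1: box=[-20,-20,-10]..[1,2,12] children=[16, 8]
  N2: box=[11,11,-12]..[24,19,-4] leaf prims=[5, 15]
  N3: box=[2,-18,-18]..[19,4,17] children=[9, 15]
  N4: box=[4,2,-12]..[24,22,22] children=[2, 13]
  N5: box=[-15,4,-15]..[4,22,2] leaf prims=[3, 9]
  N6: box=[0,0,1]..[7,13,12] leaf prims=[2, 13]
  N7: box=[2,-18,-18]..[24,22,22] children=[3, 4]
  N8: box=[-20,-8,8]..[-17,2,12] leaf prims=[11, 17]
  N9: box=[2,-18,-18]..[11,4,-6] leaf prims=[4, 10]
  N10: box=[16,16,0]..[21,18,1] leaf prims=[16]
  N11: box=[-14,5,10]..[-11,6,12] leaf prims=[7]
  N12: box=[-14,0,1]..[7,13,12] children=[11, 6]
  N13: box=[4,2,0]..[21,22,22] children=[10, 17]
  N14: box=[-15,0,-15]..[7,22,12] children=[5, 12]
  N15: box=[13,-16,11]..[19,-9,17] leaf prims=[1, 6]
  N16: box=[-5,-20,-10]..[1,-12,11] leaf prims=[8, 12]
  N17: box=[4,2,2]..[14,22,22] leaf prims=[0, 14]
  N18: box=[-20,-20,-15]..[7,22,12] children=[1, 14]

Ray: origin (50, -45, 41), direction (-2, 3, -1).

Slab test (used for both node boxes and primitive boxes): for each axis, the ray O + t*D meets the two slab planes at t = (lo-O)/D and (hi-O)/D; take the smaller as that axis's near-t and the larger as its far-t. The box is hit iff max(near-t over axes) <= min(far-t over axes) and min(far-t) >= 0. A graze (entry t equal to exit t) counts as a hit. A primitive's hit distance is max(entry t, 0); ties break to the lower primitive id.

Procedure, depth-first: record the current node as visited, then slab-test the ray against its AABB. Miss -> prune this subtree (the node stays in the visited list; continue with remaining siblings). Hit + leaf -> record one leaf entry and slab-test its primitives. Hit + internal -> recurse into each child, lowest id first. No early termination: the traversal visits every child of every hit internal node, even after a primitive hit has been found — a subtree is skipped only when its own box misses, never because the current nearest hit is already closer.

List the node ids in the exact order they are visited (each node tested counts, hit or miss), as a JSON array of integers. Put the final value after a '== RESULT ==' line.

Walk:
N0 x:[13,35] y:[25/3,67/3] z:[19,59] -> hit [19,67/3], descend [7, 18]
  N7 x:[13,24] y:[9,67/3] z:[19,59] -> hit [19,67/3], descend [3, 4]
    N3 x:[31/2,24] y:[9,49/3] z:[24,59] -> miss, prune
    N4 x:[13,23] y:[47/3,67/3] z:[19,53] -> hit [19,67/3], descend [2, 13]
      N2 x:[13,39/2] y:[56/3,64/3] z:[45,53] -> miss, prune
      N13 x:[29/2,23] y:[47/3,67/3] z:[19,41] -> hit [19,67/3], descend [10, 17]
        N10 x:[29/2,17] y:[61/3,21] z:[40,41] -> miss, prune
        N17 x:[18,23] y:[47/3,67/3] z:[19,39] -> hit [19,67/3] leaf, test {P0@t=43/2, P14(miss)}
  N18 x:[43/2,35] y:[25/3,67/3] z:[29,56] -> miss, prune

9 AABB tests over nodes [0, 7, 3, 4, 2, 13, 10, 17, 18]; 1 leaf entered; closest P0.

== RESULT ==
[0, 7, 3, 4, 2, 13, 10, 17, 18]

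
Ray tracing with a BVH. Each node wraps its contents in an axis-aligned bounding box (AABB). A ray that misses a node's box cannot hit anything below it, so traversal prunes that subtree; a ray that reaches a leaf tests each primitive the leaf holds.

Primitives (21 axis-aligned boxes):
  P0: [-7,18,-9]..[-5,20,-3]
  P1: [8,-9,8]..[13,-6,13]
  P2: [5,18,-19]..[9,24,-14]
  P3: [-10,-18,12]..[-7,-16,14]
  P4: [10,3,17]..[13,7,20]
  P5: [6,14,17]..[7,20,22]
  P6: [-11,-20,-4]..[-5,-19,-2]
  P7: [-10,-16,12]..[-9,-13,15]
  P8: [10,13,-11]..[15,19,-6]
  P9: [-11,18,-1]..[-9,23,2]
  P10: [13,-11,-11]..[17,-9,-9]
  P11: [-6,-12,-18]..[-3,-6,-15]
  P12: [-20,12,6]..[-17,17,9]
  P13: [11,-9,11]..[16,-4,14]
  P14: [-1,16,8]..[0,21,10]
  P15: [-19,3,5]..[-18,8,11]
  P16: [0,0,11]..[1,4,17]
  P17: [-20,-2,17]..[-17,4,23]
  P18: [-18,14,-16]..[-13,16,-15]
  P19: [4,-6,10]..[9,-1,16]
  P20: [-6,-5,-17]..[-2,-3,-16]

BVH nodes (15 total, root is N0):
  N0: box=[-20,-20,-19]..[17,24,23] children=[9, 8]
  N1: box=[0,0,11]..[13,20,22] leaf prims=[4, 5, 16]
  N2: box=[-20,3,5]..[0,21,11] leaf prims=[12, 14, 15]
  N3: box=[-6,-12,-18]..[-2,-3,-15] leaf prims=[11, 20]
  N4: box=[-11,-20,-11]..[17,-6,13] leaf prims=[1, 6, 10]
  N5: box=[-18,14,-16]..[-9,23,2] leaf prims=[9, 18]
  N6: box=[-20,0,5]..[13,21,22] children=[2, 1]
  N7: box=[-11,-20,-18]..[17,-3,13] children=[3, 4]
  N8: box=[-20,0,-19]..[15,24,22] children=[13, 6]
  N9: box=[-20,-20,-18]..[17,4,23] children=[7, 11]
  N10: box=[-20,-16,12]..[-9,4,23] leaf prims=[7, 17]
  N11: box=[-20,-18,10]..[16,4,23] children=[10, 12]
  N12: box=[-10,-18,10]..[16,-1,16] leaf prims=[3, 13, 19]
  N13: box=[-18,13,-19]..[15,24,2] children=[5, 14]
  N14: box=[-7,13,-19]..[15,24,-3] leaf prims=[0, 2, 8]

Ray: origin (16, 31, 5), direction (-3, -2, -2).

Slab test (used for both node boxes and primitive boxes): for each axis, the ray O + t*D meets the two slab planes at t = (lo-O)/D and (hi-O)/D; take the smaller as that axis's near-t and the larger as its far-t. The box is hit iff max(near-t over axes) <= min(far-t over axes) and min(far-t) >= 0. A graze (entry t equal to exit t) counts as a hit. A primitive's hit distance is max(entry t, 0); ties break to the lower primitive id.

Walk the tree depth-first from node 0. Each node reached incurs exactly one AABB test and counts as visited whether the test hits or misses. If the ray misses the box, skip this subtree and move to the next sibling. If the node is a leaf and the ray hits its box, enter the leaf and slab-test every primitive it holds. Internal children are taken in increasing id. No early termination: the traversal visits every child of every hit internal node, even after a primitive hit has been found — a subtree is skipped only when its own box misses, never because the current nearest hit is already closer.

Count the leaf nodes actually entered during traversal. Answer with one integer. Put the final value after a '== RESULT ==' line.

Traverse from the root:
N0 x:[-1/3,12] y:[7/2,51/2] z:[-9,12] -> hit [7/2,12], descend [8, 9]
  N8 x:[1/3,12] y:[7/2,31/2] z:[-17/2,12] -> hit [7/2,12], descend [6, 13]
    N6 x:[1,12] y:[5,31/2] z:[-17/2,0] -> miss, prune
    N13 x:[1/3,34/3] y:[7/2,9] z:[3/2,12] -> hit [7/2,9], descend [5, 14]
      N5 x:[25/3,34/3] y:[4,17/2] z:[3/2,21/2] -> hit [25/3,17/2] leaf, test {P9(miss), P18(miss)}
      N14 x:[1/3,23/3] y:[7/2,9] z:[4,12] -> hit [4,23/3] leaf, test {P0(miss), P2(miss), P8(miss)}
  N9 x:[-1/3,12] y:[27/2,51/2] z:[-9,23/2] -> miss, prune

order=[0, 8, 6, 13, 5, 14, 9]  |boxes|=7  |leaves|=2  hit=miss

== RESULT ==
2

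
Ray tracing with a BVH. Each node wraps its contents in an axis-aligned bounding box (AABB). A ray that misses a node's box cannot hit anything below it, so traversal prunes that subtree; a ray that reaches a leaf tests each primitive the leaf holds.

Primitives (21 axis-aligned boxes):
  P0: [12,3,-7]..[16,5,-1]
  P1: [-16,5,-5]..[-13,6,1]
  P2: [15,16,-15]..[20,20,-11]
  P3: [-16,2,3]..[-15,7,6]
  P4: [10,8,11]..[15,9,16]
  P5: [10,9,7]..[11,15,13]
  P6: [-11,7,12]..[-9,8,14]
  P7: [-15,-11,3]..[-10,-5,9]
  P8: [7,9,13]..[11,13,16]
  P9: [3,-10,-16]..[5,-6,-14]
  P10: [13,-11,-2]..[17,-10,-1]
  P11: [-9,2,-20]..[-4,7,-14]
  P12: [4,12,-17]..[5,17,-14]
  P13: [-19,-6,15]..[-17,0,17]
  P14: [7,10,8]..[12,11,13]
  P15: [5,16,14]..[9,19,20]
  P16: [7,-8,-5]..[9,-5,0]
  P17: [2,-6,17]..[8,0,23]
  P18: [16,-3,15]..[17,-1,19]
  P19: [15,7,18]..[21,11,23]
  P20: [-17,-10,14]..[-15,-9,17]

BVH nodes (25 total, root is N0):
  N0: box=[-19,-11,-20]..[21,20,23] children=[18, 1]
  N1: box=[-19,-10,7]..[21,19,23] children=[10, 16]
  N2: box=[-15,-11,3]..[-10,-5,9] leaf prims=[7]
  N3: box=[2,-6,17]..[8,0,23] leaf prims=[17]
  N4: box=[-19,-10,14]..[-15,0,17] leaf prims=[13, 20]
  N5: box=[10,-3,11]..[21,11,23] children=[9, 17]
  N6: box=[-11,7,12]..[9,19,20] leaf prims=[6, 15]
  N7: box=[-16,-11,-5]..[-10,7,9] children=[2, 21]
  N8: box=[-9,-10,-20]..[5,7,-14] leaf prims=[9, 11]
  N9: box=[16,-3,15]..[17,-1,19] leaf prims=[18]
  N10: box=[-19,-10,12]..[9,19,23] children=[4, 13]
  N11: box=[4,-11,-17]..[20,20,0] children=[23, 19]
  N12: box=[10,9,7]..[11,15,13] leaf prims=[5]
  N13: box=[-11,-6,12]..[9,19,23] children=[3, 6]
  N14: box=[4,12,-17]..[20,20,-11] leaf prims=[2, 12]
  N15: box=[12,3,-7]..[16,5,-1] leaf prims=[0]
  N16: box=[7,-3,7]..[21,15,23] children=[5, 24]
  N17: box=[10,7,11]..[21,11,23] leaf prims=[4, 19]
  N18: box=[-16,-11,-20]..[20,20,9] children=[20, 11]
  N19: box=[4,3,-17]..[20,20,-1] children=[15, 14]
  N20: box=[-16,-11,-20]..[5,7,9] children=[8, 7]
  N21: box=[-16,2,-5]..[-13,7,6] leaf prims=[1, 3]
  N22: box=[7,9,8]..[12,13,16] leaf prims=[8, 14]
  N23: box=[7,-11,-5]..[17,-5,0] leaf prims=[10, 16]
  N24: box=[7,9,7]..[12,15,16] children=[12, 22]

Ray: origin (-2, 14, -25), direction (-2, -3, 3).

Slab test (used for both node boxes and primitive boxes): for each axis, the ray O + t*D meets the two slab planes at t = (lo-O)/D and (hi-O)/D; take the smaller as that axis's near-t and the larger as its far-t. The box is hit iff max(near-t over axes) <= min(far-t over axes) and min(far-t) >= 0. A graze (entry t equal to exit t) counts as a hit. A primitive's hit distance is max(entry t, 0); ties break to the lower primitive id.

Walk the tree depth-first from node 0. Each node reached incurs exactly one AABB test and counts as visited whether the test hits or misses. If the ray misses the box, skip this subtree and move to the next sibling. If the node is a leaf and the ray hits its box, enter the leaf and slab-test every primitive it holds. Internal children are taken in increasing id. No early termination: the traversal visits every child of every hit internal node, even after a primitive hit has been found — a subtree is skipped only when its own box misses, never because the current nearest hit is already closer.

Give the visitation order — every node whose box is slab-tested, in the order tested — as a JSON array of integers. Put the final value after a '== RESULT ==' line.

Traverse from the root:
N0 x:[-23/2,17/2] y:[-2,25/3] z:[5/3,16] -> hit [5/3,25/3], descend [1, 18]
  N1 x:[-23/2,17/2] y:[-5/3,8] z:[32/3,16] -> miss, prune
  N18 x:[-11,7] y:[-2,25/3] z:[5/3,34/3] -> hit [5/3,7], descend [11, 20]
    N11 x:[-11,-3] y:[-2,25/3] z:[8/3,25/3] -> miss, prune
    N20 x:[-7/2,7] y:[7/3,25/3] z:[5/3,34/3] -> hit [7/3,7], descend [7, 8]
      N7 x:[4,7] y:[7/3,25/3] z:[20/3,34/3] -> hit [20/3,7], descend [2, 21]
        N2 x:[4,13/2] y:[19/3,25/3] z:[28/3,34/3] -> miss, prune
        N21 x:[11/2,7] y:[7/3,4] z:[20/3,31/3] -> miss, prune
      N8 x:[-7/2,7/2] y:[7/3,8] z:[5/3,11/3] -> hit [7/3,7/2] leaf, test {P9(miss), P11@t=7/3}

Summary -> nodes [0, 1, 18, 11, 20, 7, 2, 21, 8]; box-tests=9; leaf-entries=1; first=P11

== RESULT ==
[0, 1, 18, 11, 20, 7, 2, 21, 8]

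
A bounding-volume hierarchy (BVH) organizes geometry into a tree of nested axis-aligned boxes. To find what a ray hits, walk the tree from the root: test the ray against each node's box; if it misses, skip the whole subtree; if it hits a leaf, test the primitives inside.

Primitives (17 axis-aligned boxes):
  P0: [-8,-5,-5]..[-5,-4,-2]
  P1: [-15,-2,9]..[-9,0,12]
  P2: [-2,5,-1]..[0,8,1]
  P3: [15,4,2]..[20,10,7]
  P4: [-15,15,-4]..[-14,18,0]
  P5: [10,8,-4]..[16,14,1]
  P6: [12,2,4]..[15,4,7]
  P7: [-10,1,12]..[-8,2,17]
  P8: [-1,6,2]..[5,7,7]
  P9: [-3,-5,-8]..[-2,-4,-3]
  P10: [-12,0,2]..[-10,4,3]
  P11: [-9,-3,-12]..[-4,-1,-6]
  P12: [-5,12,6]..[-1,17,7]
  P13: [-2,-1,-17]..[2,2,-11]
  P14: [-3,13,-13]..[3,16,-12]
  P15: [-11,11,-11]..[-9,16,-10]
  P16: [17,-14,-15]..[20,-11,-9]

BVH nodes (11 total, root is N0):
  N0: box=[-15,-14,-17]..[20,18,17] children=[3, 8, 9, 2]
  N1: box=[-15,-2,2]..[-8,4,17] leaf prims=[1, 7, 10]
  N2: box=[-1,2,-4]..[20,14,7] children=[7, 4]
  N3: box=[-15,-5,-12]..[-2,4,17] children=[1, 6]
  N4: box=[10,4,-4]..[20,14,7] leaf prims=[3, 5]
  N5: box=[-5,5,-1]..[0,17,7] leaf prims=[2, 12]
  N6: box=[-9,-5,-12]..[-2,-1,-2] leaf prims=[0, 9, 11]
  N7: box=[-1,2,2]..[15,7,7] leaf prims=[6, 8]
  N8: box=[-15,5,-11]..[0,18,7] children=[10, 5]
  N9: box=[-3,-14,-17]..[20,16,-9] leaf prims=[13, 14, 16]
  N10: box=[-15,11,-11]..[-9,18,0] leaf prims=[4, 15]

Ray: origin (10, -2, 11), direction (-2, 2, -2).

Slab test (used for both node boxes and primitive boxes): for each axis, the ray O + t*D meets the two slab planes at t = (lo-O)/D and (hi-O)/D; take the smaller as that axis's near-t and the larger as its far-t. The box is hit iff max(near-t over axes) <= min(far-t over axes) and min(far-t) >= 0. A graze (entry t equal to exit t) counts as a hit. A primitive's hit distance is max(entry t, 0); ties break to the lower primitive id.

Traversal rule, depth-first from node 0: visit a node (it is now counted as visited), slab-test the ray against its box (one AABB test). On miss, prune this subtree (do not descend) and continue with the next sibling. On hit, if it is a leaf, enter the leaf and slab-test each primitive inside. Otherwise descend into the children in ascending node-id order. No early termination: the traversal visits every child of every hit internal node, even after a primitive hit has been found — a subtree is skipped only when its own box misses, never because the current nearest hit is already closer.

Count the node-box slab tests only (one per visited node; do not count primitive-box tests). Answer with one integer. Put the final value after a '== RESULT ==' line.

Trace the traversal:
N0 x:[-5,25/2] y:[-6,10] z:[-3,14] -> hit [-3,10], descend [2, 3, 8, 9]
  N2 x:[-5,11/2] y:[2,8] z:[2,15/2] -> hit [2,11/2], descend [4, 7]
    N4 x:[-5,0] y:[3,8] z:[2,15/2] -> miss, prune
    N7 x:[-5/2,11/2] y:[2,9/2] z:[2,9/2] -> hit [2,9/2] leaf, test {P6(miss), P8@t=4}
  N3 x:[6,25/2] y:[-3/2,3] z:[-3,23/2] -> miss, prune
  N8 x:[5,25/2] y:[7/2,10] z:[2,11] -> hit [5,10], descend [5, 10]
    N5 x:[5,15/2] y:[7/2,19/2] z:[2,6] -> hit [5,6] leaf, test {P2@t=5, P12(miss)}
    N10 x:[19/2,25/2] y:[13/2,10] z:[11/2,11] -> hit [19/2,10] leaf, test {P4(miss), P15(miss)}
  N9 x:[-5,13/2] y:[-6,9] z:[10,14] -> miss, prune

Summary -> nodes [0, 2, 4, 7, 3, 8, 5, 10, 9]; box-tests=9; leaf-entries=3; first=P8

== RESULT ==
9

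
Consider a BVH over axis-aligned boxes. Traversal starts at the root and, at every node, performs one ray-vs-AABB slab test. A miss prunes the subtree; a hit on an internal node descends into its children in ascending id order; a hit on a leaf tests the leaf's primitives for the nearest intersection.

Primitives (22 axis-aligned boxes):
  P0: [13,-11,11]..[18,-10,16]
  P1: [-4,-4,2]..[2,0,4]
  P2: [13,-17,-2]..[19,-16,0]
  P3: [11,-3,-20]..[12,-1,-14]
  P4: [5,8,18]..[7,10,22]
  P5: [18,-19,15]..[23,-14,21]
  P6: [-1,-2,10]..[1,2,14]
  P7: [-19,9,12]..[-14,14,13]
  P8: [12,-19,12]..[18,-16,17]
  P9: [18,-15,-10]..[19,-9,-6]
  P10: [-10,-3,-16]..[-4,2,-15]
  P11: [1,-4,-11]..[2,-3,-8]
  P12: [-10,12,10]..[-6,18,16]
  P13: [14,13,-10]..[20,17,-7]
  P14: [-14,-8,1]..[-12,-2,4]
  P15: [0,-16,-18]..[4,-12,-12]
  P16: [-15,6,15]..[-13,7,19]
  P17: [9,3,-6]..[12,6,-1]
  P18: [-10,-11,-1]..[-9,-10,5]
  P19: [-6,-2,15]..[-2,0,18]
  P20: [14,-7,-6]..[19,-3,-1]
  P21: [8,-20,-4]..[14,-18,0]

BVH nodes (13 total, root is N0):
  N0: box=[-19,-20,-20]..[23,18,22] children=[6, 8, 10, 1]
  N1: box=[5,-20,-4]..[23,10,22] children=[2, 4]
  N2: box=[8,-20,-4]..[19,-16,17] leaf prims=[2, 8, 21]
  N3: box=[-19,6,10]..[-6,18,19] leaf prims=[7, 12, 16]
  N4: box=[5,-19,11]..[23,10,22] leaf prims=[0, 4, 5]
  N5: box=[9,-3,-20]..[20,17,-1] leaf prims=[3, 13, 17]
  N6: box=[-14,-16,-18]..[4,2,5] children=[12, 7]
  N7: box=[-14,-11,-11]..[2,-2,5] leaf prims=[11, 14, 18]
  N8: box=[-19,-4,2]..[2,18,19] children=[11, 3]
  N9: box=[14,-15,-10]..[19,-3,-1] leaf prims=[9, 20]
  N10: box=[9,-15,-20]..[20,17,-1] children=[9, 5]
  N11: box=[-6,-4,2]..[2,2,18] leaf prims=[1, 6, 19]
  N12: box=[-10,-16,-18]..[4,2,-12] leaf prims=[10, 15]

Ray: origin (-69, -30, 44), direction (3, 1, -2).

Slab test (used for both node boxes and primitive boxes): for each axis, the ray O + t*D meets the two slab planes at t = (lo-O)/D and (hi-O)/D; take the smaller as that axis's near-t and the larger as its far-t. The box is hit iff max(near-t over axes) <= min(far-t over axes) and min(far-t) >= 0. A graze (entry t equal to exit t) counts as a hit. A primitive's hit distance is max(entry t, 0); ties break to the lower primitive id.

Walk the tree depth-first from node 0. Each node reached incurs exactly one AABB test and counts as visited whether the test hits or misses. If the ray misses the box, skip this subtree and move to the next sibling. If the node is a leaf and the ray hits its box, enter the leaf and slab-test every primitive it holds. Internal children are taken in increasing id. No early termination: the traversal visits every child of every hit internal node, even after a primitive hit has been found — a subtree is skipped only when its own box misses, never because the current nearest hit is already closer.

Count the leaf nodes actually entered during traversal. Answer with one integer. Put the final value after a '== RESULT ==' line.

Trace the traversal:
N0 x:[50/3,92/3] y:[10,48] z:[11,32] -> hit [50/3,92/3], descend [1, 6, 8, 10]
  N1 x:[74/3,92/3] y:[10,40] z:[11,24] -> miss, prune
  N6 x:[55/3,73/3] y:[14,32] z:[39/2,31] -> hit [39/2,73/3], descend [7, 12]
    N7 x:[55/3,71/3] y:[19,28] z:[39/2,55/2] -> hit [39/2,71/3] leaf, test {P11(miss), P14(miss), P18@t=59/3}
    N12 x:[59/3,73/3] y:[14,32] z:[28,31] -> miss, prune
  N8 x:[50/3,71/3] y:[26,48] z:[25/2,21] -> miss, prune
  N10 x:[26,89/3] y:[15,47] z:[45/2,32] -> hit [26,89/3], descend [5, 9]
    N5 x:[26,89/3] y:[27,47] z:[45/2,32] -> hit [27,89/3] leaf, test {P3(miss), P13(miss), P17(miss)}
    N9 x:[83/3,88/3] y:[15,27] z:[45/2,27] -> miss, prune

Visited [0, 1, 6, 7, 12, 8, 10, 5, 9]. Tests: 9 box, 2 leaf. Nearest: P18.

== RESULT ==
2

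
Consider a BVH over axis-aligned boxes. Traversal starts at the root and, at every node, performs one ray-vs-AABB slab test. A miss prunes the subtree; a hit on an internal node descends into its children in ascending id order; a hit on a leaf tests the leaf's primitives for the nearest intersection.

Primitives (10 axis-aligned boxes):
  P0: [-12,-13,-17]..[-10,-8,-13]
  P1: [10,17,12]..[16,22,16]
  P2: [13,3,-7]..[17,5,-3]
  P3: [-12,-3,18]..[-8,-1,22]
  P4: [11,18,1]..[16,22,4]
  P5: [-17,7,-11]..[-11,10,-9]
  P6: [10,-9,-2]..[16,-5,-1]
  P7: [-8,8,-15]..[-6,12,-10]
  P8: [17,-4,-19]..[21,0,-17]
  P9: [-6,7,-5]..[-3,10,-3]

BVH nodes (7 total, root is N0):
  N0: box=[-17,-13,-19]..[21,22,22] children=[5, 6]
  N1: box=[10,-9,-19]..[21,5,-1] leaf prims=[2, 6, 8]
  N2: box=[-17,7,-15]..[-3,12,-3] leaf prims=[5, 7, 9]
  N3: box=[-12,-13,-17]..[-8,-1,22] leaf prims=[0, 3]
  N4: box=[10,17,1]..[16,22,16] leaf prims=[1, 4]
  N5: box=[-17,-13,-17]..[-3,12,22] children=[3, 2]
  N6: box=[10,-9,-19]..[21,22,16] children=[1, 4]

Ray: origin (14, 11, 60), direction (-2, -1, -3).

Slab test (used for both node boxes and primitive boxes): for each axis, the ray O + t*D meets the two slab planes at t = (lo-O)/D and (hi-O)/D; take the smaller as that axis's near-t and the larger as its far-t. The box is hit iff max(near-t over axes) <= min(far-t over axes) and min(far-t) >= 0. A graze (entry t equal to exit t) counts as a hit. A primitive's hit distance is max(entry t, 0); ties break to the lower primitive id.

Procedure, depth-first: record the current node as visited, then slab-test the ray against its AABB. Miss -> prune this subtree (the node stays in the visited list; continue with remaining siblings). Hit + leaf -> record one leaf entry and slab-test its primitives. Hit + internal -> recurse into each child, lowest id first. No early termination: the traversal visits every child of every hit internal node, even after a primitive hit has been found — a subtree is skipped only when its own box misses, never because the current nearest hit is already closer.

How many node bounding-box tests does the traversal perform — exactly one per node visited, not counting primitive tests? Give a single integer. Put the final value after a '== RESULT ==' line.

Traverse from the root:
N0 x:[-7/2,31/2] y:[-11,24] z:[38/3,79/3] -> hit [38/3,31/2], descend [5, 6]
  N5 x:[17/2,31/2] y:[-1,24] z:[38/3,77/3] -> hit [38/3,31/2], descend [2, 3]
    N2 x:[17/2,31/2] y:[-1,4] z:[21,25] -> miss, prune
    N3 x:[11,13] y:[12,24] z:[38/3,77/3] -> hit [38/3,13] leaf, test {P0(miss), P3@t=38/3}
  N6 x:[-7/2,2] y:[-11,20] z:[44/3,79/3] -> miss, prune

5 AABB tests over nodes [0, 5, 2, 3, 6]; 1 leaf entered; closest P3.

== RESULT ==
5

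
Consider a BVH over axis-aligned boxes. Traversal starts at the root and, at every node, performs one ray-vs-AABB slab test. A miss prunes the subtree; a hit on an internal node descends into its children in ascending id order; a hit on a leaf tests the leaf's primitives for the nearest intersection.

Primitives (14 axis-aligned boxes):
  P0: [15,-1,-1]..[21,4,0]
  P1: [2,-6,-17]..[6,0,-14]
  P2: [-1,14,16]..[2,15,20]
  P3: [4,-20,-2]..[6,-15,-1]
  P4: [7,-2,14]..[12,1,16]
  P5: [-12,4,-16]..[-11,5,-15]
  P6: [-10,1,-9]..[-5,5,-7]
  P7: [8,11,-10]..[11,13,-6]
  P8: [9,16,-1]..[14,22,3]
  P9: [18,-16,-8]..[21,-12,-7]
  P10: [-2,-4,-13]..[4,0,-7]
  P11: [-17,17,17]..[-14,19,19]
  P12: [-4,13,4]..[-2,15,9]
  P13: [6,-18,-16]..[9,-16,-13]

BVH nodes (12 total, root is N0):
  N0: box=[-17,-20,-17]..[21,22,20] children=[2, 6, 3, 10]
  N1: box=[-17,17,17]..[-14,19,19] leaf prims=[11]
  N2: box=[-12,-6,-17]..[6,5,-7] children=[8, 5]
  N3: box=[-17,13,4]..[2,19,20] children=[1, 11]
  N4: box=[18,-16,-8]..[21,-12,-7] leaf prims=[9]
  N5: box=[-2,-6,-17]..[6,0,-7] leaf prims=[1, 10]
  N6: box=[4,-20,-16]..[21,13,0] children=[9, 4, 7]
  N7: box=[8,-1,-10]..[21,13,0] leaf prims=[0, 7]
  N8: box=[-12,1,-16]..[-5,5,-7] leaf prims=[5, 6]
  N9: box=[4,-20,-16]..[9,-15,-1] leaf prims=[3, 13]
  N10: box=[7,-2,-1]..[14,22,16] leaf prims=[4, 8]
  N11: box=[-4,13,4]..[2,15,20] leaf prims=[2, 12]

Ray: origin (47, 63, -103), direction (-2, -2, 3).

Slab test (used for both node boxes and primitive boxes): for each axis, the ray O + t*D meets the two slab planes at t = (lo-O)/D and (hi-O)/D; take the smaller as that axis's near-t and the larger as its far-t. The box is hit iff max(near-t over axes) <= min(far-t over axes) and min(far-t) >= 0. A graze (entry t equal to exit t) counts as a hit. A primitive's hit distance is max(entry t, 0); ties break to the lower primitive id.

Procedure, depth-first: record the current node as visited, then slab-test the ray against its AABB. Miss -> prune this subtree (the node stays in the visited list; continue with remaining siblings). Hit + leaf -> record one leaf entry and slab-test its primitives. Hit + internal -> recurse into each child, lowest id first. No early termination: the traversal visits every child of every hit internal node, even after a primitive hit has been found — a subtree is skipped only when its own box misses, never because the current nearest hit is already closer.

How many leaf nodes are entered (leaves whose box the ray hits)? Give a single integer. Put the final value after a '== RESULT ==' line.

Walk:
N0 x:[13,32] y:[41/2,83/2] z:[86/3,41] -> hit [86/3,32], descend [2, 3, 6, 10]
  N2 x:[41/2,59/2] y:[29,69/2] z:[86/3,32] -> hit [29,59/2], descend [5, 8]
    N5 x:[41/2,49/2] y:[63/2,69/2] z:[86/3,32] -> miss, prune
    N8 x:[26,59/2] y:[29,31] z:[29,32] -> hit [29,59/2] leaf, test {P5@t=29, P6(miss)}
  N3 x:[45/2,32] y:[22,25] z:[107/3,41] -> miss, prune
  N6 x:[13,43/2] y:[25,83/2] z:[29,103/3] -> miss, prune
  N10 x:[33/2,20] y:[41/2,65/2] z:[34,119/3] -> miss, prune

order=[0, 2, 5, 8, 3, 6, 10]  |boxes|=7  |leaves|=1  hit=P5

== RESULT ==
1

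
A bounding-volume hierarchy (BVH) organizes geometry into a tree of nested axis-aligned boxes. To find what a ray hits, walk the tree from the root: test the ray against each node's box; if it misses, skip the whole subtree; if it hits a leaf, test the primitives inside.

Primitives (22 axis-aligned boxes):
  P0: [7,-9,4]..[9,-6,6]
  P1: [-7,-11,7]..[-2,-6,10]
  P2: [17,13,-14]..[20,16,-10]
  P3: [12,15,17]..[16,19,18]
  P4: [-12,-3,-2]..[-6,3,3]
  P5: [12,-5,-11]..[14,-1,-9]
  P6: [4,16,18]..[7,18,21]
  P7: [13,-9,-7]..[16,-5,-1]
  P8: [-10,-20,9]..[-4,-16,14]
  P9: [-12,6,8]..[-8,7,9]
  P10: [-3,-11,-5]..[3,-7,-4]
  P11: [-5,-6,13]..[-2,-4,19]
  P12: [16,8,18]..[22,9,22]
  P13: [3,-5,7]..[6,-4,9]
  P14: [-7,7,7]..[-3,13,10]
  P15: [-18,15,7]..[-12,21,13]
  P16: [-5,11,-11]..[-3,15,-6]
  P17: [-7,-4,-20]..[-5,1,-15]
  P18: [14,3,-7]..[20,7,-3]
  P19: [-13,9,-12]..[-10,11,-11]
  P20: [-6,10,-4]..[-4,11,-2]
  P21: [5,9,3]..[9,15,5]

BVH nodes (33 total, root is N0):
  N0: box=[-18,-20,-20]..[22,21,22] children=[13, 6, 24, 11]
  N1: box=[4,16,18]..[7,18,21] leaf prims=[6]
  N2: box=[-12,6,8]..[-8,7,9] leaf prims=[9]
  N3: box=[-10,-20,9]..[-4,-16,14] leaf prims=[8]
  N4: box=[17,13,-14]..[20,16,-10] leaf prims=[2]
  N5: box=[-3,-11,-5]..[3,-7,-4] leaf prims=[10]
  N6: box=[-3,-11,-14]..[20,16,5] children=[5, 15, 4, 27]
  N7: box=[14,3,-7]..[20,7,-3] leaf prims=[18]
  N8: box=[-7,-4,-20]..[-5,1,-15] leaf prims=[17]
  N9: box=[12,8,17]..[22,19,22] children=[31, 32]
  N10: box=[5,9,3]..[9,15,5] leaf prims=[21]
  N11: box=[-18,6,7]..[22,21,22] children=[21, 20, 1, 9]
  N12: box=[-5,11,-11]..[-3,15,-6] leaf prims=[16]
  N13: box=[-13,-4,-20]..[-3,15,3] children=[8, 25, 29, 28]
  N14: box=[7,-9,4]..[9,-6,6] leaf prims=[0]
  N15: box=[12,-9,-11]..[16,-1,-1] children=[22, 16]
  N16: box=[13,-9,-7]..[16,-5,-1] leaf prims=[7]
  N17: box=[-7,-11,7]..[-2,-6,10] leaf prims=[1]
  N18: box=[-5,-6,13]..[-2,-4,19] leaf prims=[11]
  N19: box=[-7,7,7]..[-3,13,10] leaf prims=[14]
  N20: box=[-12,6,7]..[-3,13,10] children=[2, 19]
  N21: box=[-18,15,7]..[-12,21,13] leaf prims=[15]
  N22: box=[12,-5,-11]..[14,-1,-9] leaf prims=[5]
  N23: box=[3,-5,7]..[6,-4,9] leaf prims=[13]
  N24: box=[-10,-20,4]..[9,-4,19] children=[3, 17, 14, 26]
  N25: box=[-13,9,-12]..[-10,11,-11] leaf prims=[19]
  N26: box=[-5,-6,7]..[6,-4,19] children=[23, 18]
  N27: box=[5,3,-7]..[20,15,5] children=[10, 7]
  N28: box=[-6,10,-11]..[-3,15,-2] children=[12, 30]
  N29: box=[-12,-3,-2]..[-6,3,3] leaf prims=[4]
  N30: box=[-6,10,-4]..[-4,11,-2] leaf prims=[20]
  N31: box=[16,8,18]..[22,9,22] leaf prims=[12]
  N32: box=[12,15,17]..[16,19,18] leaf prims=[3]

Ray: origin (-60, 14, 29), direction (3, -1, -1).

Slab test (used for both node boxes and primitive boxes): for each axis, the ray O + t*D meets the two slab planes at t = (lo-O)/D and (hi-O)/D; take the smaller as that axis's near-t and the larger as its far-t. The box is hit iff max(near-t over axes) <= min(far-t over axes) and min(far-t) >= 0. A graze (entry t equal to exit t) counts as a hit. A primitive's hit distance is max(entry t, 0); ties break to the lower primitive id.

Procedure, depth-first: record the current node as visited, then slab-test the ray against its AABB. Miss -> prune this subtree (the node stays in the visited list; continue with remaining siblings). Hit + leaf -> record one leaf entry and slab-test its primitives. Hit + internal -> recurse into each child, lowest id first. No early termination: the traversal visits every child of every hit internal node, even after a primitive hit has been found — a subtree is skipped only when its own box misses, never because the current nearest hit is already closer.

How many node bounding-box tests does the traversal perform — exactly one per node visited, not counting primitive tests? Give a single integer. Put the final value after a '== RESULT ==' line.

Trace the traversal:
N0 x:[14,82/3] y:[-7,34] z:[7,49] -> hit [14,82/3], descend [6, 11, 13, 24]
  N6 x:[19,80/3] y:[-2,25] z:[24,43] -> hit [24,25], descend [4, 5, 15, 27]
    N4 x:[77/3,80/3] y:[-2,1] z:[39,43] -> miss, prune
    N5 x:[19,21] y:[21,25] z:[33,34] -> miss, prune
    N15 x:[24,76/3] y:[15,23] z:[30,40] -> miss, prune
    N27 x:[65/3,80/3] y:[-1,11] z:[24,36] -> miss, prune
  N11 x:[14,82/3] y:[-7,8] z:[7,22] -> miss, prune
  N13 x:[47/3,19] y:[-1,18] z:[26,49] -> miss, prune
  N24 x:[50/3,23] y:[18,34] z:[10,25] -> hit [18,23], descend [3, 14, 17, 26]
    N3 x:[50/3,56/3] y:[30,34] z:[15,20] -> miss, prune
    N14 x:[67/3,23] y:[20,23] z:[23,25] -> hit [23,23] leaf, test {P0@t=23}
    N17 x:[53/3,58/3] y:[20,25] z:[19,22] -> miss, prune
    N26 x:[55/3,22] y:[18,20] z:[10,22] -> hit [55/3,20], descend [18, 23]
      N18 x:[55/3,58/3] y:[18,20] z:[10,16] -> miss, prune
      N23 x:[21,22] y:[18,19] z:[20,22] -> miss, prune

order=[0, 6, 4, 5, 15, 27, 11, 13, 24, 3, 14, 17, 26, 18, 23]  |boxes|=15  |leaves|=1  hit=P0

== RESULT ==
15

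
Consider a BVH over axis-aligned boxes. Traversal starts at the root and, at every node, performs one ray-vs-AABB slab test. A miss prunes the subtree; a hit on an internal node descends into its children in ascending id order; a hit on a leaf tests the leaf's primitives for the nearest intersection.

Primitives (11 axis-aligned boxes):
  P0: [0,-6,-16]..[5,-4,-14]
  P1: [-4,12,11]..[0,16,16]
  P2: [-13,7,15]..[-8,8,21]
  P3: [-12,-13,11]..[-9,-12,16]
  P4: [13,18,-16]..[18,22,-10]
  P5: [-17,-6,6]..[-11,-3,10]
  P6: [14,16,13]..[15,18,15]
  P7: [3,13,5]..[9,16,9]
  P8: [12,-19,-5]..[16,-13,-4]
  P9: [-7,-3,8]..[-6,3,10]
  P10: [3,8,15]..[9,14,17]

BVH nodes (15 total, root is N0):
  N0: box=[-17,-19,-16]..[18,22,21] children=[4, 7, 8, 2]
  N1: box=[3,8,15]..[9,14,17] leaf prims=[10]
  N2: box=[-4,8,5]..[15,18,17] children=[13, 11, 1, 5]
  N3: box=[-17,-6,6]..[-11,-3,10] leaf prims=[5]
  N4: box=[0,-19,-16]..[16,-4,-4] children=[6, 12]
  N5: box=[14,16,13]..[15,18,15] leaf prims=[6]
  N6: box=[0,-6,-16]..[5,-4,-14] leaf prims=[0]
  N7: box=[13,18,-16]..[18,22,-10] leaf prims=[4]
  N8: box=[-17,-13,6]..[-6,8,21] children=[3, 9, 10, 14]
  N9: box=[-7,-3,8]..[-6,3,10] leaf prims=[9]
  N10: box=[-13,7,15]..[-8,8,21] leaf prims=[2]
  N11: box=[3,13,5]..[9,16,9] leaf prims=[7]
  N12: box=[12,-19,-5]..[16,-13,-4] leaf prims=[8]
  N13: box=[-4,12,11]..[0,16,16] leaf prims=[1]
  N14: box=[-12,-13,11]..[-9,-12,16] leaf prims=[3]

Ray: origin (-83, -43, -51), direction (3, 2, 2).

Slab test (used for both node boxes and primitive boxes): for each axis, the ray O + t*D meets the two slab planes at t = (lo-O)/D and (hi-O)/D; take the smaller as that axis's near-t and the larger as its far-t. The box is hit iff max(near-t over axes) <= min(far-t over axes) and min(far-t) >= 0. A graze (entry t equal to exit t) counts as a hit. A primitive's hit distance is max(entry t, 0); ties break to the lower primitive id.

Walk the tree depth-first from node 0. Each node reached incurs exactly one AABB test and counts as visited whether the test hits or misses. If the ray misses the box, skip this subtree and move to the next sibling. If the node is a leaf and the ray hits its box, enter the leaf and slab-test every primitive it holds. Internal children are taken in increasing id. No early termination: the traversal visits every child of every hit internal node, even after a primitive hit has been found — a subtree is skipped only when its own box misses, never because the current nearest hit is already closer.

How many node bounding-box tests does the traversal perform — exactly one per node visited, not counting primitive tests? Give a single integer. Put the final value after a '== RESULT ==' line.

Walk:
N0 x:[22,101/3] y:[12,65/2] z:[35/2,36] -> hit [22,65/2], descend [2, 4, 7, 8]
  N2 x:[79/3,98/3] y:[51/2,61/2] z:[28,34] -> hit [28,61/2], descend [1, 5, 11, 13]
    N1 x:[86/3,92/3] y:[51/2,57/2] z:[33,34] -> miss, prune
    N5 x:[97/3,98/3] y:[59/2,61/2] z:[32,33] -> miss, prune
    N11 x:[86/3,92/3] y:[28,59/2] z:[28,30] -> hit [86/3,59/2] leaf, test {P7@t=86/3}
    N13 x:[79/3,83/3] y:[55/2,59/2] z:[31,67/2] -> miss, prune
  N4 x:[83/3,33] y:[12,39/2] z:[35/2,47/2] -> miss, prune
  N7 x:[32,101/3] y:[61/2,65/2] z:[35/2,41/2] -> miss, prune
  N8 x:[22,77/3] y:[15,51/2] z:[57/2,36] -> miss, prune

Summary -> nodes [0, 2, 1, 5, 11, 13, 4, 7, 8]; box-tests=9; leaf-entries=1; first=P7

== RESULT ==
9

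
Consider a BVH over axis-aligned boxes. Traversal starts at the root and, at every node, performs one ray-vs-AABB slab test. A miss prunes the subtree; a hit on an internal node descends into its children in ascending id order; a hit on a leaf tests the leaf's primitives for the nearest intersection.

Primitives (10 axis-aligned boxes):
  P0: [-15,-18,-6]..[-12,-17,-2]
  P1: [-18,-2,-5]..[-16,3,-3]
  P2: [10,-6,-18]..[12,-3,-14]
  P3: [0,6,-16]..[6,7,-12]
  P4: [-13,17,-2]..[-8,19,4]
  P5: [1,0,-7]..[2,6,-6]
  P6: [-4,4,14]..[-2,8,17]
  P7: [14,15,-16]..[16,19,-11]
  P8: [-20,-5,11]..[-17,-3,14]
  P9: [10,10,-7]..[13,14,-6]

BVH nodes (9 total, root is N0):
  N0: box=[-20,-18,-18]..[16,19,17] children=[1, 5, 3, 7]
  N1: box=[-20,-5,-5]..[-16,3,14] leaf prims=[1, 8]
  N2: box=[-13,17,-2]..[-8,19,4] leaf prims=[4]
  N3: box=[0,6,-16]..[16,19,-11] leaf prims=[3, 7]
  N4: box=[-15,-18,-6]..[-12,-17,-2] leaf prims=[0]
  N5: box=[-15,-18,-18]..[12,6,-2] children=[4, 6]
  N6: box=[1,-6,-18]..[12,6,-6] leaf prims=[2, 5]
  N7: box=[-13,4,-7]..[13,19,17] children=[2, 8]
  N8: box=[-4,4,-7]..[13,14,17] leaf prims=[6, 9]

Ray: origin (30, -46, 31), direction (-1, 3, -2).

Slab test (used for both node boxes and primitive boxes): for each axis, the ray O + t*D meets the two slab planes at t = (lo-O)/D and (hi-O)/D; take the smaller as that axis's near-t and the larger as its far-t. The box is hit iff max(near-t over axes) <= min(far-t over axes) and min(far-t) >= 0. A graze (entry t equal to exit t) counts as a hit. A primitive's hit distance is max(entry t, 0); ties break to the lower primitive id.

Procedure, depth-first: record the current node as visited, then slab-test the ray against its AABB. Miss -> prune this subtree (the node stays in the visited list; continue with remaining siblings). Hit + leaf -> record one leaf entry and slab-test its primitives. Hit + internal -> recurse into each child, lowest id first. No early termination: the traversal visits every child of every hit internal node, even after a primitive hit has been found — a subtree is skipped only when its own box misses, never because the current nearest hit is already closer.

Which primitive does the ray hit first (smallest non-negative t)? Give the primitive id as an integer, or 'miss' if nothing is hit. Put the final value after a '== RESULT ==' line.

Trace the traversal:
N0 x:[14,50] y:[28/3,65/3] z:[7,49/2] -> hit [14,65/3], descend [1, 3, 5, 7]
  N1 x:[46,50] y:[41/3,49/3] z:[17/2,18] -> miss, prune
  N3 x:[14,30] y:[52/3,65/3] z:[21,47/2] -> hit [21,65/3] leaf, test {P3(miss), P7(miss)}
  N5 x:[18,45] y:[28/3,52/3] z:[33/2,49/2] -> miss, prune
  N7 x:[17,43] y:[50/3,65/3] z:[7,19] -> hit [17,19], descend [2, 8]
    N2 x:[38,43] y:[21,65/3] z:[27/2,33/2] -> miss, prune
    N8 x:[17,34] y:[50/3,20] z:[7,19] -> hit [17,19] leaf, test {P6(miss), P9@t=56/3}

Visited [0, 1, 3, 5, 7, 2, 8]. Tests: 7 box, 2 leaf. Nearest: P9.

== RESULT ==
9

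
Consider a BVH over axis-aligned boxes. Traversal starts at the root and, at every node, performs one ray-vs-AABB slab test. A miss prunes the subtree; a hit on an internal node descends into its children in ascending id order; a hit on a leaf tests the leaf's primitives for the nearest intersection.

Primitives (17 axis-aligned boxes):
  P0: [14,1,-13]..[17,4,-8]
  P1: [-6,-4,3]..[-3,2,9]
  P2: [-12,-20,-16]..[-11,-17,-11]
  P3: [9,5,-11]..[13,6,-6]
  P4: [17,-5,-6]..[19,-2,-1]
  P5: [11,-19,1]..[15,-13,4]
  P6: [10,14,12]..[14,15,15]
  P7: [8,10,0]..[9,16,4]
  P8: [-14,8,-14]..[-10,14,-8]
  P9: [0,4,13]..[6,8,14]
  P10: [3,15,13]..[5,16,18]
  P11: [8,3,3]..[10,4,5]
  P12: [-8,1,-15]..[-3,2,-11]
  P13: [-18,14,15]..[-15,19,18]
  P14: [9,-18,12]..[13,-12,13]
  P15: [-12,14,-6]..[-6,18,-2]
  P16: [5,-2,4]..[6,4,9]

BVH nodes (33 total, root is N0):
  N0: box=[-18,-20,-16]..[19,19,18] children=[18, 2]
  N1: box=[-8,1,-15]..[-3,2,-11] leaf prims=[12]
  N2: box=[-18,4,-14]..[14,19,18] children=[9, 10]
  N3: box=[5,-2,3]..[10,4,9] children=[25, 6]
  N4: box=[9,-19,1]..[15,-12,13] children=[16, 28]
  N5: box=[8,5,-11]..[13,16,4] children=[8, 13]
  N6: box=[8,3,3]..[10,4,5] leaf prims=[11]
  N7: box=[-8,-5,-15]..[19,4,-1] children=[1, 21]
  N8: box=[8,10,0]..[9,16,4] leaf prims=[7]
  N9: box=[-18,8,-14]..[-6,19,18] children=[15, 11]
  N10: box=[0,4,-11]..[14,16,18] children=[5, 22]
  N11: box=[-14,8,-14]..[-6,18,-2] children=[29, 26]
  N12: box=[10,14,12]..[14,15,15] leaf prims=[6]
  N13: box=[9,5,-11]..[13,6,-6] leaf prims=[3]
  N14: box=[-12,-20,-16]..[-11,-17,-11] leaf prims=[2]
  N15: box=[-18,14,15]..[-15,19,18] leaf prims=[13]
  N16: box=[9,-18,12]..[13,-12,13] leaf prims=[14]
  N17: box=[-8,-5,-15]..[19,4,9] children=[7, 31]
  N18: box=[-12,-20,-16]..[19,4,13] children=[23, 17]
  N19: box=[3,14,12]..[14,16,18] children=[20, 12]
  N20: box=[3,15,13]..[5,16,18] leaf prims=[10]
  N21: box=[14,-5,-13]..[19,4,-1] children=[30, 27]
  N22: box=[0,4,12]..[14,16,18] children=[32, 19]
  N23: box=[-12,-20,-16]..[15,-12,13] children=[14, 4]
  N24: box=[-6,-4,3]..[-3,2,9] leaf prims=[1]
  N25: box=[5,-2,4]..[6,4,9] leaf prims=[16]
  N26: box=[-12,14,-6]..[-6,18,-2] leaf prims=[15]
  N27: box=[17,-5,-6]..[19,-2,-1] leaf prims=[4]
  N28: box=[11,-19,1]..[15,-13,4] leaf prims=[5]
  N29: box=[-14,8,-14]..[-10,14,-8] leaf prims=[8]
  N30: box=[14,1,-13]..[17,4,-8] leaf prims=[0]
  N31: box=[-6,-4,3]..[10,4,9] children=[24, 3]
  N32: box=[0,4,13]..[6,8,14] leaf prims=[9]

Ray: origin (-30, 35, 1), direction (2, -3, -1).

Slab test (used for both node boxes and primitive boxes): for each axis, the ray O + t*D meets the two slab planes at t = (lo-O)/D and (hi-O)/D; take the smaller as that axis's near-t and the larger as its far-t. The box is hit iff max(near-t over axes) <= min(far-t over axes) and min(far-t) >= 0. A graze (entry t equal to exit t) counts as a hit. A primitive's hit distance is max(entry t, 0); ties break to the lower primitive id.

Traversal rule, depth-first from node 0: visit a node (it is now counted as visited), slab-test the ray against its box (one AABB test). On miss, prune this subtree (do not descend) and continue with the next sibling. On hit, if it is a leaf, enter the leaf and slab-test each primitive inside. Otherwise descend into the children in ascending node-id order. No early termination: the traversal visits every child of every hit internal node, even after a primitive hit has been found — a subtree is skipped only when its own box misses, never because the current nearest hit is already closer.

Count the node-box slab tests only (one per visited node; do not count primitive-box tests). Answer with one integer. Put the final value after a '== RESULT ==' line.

Walk:
N0 x:[6,49/2] y:[16/3,55/3] z:[-17,17] -> hit [6,17], descend [2, 18]
  N2 x:[6,22] y:[16/3,31/3] z:[-17,15] -> hit [6,31/3], descend [9, 10]
    N9 x:[6,12] y:[16/3,9] z:[-17,15] -> hit [6,9], descend [11, 15]
      N11 x:[8,12] y:[17/3,9] z:[3,15] -> hit [8,9], descend [26, 29]
        N26 x:[9,12] y:[17/3,7] z:[3,7] -> miss, prune
        N29 x:[8,10] y:[7,9] z:[9,15] -> hit [9,9] leaf, test {P8@t=9}
      N15 x:[6,15/2] y:[16/3,7] z:[-17,-14] -> miss, prune
    N10 x:[15,22] y:[19/3,31/3] z:[-17,12] -> miss, prune
  N18 x:[9,49/2] y:[31/3,55/3] z:[-12,17] -> hit [31/3,17], descend [17, 23]
    N17 x:[11,49/2] y:[31/3,40/3] z:[-8,16] -> hit [11,40/3], descend [7, 31]
      N7 x:[11,49/2] y:[31/3,40/3] z:[2,16] -> hit [11,40/3], descend [1, 21]
        N1 x:[11,27/2] y:[11,34/3] z:[12,16] -> miss, prune
        N21 x:[22,49/2] y:[31/3,40/3] z:[2,14] -> miss, prune
      N31 x:[12,20] y:[31/3,13] z:[-8,-2] -> miss, prune
    N23 x:[9,45/2] y:[47/3,55/3] z:[-12,17] -> hit [47/3,17], descend [4, 14]
      N4 x:[39/2,45/2] y:[47/3,18] z:[-12,0] -> miss, prune
      N14 x:[9,19/2] y:[52/3,55/3] z:[12,17] -> miss, prune

Summary -> nodes [0, 2, 9, 11, 26, 29, 15, 10, 18, 17, 7, 1, 21, 31, 23, 4, 14]; box-tests=17; leaf-entries=1; first=P8

== RESULT ==
17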